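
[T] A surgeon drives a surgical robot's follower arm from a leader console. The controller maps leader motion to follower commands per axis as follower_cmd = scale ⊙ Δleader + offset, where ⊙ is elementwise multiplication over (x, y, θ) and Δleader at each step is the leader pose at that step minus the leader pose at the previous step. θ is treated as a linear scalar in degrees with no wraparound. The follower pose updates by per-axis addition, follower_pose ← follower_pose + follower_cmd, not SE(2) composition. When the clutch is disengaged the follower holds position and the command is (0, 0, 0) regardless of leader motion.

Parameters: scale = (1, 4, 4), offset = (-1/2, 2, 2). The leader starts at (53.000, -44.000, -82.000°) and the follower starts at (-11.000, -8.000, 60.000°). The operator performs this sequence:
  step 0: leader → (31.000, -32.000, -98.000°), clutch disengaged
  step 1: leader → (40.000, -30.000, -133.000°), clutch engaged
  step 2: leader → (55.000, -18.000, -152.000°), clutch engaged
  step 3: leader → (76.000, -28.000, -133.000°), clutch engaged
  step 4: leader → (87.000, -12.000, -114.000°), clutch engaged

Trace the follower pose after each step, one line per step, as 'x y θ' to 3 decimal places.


step 0: Δleader=(-22.000, 12.000, -16.000°), disengaged; cmd=(0,0,0) → follower holds at (-11.000, -8.000, 60.000°)
step 1: Δleader=(9.000, 2.000, -35.000°), engaged; cmd=(8.500, 10.000, -138.000°) → follower=(-2.500, 2.000, -78.000°)
step 2: Δleader=(15.000, 12.000, -19.000°), engaged; cmd=(14.500, 50.000, -74.000°) → follower=(12.000, 52.000, -152.000°)
step 3: Δleader=(21.000, -10.000, 19.000°), engaged; cmd=(20.500, -38.000, 78.000°) → follower=(32.500, 14.000, -74.000°)
step 4: Δleader=(11.000, 16.000, 19.000°), engaged; cmd=(10.500, 66.000, 78.000°) → follower=(43.000, 80.000, 4.000°)

-11.000 -8.000 60.000
-2.500 2.000 -78.000
12.000 52.000 -152.000
32.500 14.000 -74.000
43.000 80.000 4.000


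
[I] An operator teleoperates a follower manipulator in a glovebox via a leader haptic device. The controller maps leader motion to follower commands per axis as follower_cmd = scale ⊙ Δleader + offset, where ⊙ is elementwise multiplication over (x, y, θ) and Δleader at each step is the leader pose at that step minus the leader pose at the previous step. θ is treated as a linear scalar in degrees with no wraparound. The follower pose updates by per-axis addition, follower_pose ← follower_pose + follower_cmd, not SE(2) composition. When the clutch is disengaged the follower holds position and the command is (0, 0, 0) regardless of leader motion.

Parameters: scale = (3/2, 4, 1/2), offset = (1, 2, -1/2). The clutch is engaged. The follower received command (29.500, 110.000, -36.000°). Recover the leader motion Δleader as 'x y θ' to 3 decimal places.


19.000 27.000 -71.000

axis x: (29.500 − 1) / (3/2) = 19.000
axis y: (110.000 − 2) / (4) = 27.000
axis θ: (-36.000 − -1/2) / (1/2) = -71.000


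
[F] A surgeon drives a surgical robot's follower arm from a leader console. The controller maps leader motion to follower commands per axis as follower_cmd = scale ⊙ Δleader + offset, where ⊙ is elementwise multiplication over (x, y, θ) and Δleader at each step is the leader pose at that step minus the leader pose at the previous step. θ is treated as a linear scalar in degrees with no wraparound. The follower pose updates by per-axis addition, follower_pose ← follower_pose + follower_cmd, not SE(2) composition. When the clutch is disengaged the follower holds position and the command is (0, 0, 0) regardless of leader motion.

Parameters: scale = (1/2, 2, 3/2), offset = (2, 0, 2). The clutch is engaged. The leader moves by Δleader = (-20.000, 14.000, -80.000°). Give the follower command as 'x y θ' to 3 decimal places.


axis x: 1/2·-20.000 + 2 = -8.000
axis y: 2·14.000 + 0 = 28.000
axis θ: 3/2·-80.000 + 2 = -118.000

-8.000 28.000 -118.000


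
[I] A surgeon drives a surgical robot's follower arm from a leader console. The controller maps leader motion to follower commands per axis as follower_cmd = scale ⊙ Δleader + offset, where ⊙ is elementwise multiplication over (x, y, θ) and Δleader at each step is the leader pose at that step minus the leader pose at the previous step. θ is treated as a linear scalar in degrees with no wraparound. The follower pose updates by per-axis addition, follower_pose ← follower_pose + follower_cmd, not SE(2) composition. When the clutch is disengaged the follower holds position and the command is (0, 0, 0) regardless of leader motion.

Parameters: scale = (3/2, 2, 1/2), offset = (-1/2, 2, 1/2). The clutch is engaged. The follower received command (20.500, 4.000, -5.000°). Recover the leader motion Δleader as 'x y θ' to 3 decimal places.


axis x: (20.500 − -1/2) / (3/2) = 14.000
axis y: (4.000 − 2) / (2) = 1.000
axis θ: (-5.000 − 1/2) / (1/2) = -11.000

14.000 1.000 -11.000


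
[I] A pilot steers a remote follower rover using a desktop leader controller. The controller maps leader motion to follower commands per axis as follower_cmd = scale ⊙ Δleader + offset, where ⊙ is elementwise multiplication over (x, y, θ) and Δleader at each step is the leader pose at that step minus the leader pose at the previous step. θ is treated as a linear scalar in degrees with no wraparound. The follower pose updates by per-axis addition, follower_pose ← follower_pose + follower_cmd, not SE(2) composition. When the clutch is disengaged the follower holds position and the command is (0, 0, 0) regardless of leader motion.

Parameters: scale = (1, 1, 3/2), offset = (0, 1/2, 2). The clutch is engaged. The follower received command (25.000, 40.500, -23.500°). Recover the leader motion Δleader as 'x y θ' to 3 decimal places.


axis x: (25.000 − 0) / (1) = 25.000
axis y: (40.500 − 1/2) / (1) = 40.000
axis θ: (-23.500 − 2) / (3/2) = -17.000

25.000 40.000 -17.000


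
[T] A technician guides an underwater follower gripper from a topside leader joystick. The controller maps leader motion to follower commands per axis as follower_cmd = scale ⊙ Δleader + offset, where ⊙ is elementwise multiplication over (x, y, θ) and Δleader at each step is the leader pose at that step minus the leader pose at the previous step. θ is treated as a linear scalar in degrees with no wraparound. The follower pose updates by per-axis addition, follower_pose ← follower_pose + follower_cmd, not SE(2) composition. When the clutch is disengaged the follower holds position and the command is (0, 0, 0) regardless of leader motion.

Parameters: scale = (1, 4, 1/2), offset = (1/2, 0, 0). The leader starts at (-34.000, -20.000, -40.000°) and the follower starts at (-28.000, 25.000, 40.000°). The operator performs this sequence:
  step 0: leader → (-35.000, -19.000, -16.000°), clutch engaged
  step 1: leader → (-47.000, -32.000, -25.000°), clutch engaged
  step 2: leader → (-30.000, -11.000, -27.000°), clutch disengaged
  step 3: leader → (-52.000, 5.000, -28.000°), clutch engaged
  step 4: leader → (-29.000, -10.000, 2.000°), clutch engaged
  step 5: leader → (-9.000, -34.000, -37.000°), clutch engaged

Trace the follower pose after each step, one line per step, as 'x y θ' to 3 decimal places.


step 0: Δleader=(-1.000, 1.000, 24.000°), engaged; cmd=(-0.500, 4.000, 12.000°) → follower=(-28.500, 29.000, 52.000°)
step 1: Δleader=(-12.000, -13.000, -9.000°), engaged; cmd=(-11.500, -52.000, -4.500°) → follower=(-40.000, -23.000, 47.500°)
step 2: Δleader=(17.000, 21.000, -2.000°), disengaged; cmd=(0,0,0) → follower holds at (-40.000, -23.000, 47.500°)
step 3: Δleader=(-22.000, 16.000, -1.000°), engaged; cmd=(-21.500, 64.000, -0.500°) → follower=(-61.500, 41.000, 47.000°)
step 4: Δleader=(23.000, -15.000, 30.000°), engaged; cmd=(23.500, -60.000, 15.000°) → follower=(-38.000, -19.000, 62.000°)
step 5: Δleader=(20.000, -24.000, -39.000°), engaged; cmd=(20.500, -96.000, -19.500°) → follower=(-17.500, -115.000, 42.500°)

-28.500 29.000 52.000
-40.000 -23.000 47.500
-40.000 -23.000 47.500
-61.500 41.000 47.000
-38.000 -19.000 62.000
-17.500 -115.000 42.500


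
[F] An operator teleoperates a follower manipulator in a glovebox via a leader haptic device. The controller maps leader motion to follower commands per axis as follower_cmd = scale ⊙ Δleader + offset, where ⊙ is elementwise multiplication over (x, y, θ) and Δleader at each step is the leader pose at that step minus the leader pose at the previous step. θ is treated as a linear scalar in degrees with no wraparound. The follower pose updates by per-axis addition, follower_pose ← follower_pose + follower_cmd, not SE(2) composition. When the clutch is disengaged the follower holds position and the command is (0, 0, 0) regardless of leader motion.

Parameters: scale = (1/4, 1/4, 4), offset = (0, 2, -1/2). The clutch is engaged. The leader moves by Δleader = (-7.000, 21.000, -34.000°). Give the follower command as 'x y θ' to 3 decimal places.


-1.750 7.250 -136.500

axis x: 1/4·-7.000 + 0 = -1.750
axis y: 1/4·21.000 + 2 = 7.250
axis θ: 4·-34.000 + -1/2 = -136.500


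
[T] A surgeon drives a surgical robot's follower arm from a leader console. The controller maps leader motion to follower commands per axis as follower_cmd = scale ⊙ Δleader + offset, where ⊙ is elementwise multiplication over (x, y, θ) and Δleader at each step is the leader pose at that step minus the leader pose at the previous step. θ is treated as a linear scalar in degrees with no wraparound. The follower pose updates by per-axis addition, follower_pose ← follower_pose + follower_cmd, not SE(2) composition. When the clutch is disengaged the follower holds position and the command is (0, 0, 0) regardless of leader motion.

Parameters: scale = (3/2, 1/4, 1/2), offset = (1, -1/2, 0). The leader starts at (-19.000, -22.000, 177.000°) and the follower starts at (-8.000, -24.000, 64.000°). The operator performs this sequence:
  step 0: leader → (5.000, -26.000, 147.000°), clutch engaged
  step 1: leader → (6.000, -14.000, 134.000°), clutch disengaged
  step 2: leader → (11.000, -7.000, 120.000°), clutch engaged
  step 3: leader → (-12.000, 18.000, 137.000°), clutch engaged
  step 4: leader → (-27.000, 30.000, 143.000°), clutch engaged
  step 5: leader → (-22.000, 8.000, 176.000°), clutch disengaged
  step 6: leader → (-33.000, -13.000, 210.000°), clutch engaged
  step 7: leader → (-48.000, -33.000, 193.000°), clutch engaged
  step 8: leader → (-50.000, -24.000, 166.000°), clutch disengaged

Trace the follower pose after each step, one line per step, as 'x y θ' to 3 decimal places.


29.000 -25.500 49.000
29.000 -25.500 49.000
37.500 -24.250 42.000
4.000 -18.500 50.500
-17.500 -16.000 53.500
-17.500 -16.000 53.500
-33.000 -21.750 70.500
-54.500 -27.250 62.000
-54.500 -27.250 62.000

step 0: Δleader=(24.000, -4.000, -30.000°), engaged; cmd=(37.000, -1.500, -15.000°) → follower=(29.000, -25.500, 49.000°)
step 1: Δleader=(1.000, 12.000, -13.000°), disengaged; cmd=(0,0,0) → follower holds at (29.000, -25.500, 49.000°)
step 2: Δleader=(5.000, 7.000, -14.000°), engaged; cmd=(8.500, 1.250, -7.000°) → follower=(37.500, -24.250, 42.000°)
step 3: Δleader=(-23.000, 25.000, 17.000°), engaged; cmd=(-33.500, 5.750, 8.500°) → follower=(4.000, -18.500, 50.500°)
step 4: Δleader=(-15.000, 12.000, 6.000°), engaged; cmd=(-21.500, 2.500, 3.000°) → follower=(-17.500, -16.000, 53.500°)
step 5: Δleader=(5.000, -22.000, 33.000°), disengaged; cmd=(0,0,0) → follower holds at (-17.500, -16.000, 53.500°)
step 6: Δleader=(-11.000, -21.000, 34.000°), engaged; cmd=(-15.500, -5.750, 17.000°) → follower=(-33.000, -21.750, 70.500°)
step 7: Δleader=(-15.000, -20.000, -17.000°), engaged; cmd=(-21.500, -5.500, -8.500°) → follower=(-54.500, -27.250, 62.000°)
step 8: Δleader=(-2.000, 9.000, -27.000°), disengaged; cmd=(0,0,0) → follower holds at (-54.500, -27.250, 62.000°)


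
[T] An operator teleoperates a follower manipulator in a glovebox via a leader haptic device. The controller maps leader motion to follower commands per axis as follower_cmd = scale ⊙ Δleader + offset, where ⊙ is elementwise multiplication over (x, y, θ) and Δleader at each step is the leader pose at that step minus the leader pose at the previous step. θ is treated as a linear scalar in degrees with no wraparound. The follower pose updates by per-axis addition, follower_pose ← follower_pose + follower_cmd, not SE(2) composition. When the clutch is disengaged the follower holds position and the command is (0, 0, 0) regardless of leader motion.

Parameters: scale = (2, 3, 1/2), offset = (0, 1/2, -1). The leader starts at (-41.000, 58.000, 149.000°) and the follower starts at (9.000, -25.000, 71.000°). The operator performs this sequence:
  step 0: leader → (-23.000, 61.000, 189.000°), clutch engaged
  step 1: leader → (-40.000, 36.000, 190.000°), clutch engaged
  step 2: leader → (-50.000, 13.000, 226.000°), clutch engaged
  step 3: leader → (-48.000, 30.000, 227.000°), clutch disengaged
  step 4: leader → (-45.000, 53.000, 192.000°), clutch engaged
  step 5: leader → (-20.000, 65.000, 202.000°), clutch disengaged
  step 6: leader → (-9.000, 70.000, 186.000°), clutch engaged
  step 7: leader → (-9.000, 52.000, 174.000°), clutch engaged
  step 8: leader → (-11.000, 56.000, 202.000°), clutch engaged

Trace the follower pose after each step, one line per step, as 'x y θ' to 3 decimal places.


step 0: Δleader=(18.000, 3.000, 40.000°), engaged; cmd=(36.000, 9.500, 19.000°) → follower=(45.000, -15.500, 90.000°)
step 1: Δleader=(-17.000, -25.000, 1.000°), engaged; cmd=(-34.000, -74.500, -0.500°) → follower=(11.000, -90.000, 89.500°)
step 2: Δleader=(-10.000, -23.000, 36.000°), engaged; cmd=(-20.000, -68.500, 17.000°) → follower=(-9.000, -158.500, 106.500°)
step 3: Δleader=(2.000, 17.000, 1.000°), disengaged; cmd=(0,0,0) → follower holds at (-9.000, -158.500, 106.500°)
step 4: Δleader=(3.000, 23.000, -35.000°), engaged; cmd=(6.000, 69.500, -18.500°) → follower=(-3.000, -89.000, 88.000°)
step 5: Δleader=(25.000, 12.000, 10.000°), disengaged; cmd=(0,0,0) → follower holds at (-3.000, -89.000, 88.000°)
step 6: Δleader=(11.000, 5.000, -16.000°), engaged; cmd=(22.000, 15.500, -9.000°) → follower=(19.000, -73.500, 79.000°)
step 7: Δleader=(0.000, -18.000, -12.000°), engaged; cmd=(0.000, -53.500, -7.000°) → follower=(19.000, -127.000, 72.000°)
step 8: Δleader=(-2.000, 4.000, 28.000°), engaged; cmd=(-4.000, 12.500, 13.000°) → follower=(15.000, -114.500, 85.000°)

45.000 -15.500 90.000
11.000 -90.000 89.500
-9.000 -158.500 106.500
-9.000 -158.500 106.500
-3.000 -89.000 88.000
-3.000 -89.000 88.000
19.000 -73.500 79.000
19.000 -127.000 72.000
15.000 -114.500 85.000


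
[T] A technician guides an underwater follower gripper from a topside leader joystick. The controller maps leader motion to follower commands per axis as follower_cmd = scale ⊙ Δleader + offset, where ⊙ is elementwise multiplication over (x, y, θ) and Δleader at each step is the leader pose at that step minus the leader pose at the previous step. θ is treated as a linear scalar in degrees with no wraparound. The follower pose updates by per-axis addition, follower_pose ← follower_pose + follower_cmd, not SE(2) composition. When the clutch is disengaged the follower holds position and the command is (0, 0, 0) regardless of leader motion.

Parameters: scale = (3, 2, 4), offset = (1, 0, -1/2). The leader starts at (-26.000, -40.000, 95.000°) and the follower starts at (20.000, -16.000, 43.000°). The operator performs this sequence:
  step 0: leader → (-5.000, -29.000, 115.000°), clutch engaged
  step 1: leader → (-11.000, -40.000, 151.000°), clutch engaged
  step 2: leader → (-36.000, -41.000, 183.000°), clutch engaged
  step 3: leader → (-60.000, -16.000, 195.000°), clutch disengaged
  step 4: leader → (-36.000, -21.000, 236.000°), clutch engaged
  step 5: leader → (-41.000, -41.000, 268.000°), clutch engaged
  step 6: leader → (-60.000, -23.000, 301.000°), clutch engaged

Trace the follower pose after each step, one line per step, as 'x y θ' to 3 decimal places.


step 0: Δleader=(21.000, 11.000, 20.000°), engaged; cmd=(64.000, 22.000, 79.500°) → follower=(84.000, 6.000, 122.500°)
step 1: Δleader=(-6.000, -11.000, 36.000°), engaged; cmd=(-17.000, -22.000, 143.500°) → follower=(67.000, -16.000, 266.000°)
step 2: Δleader=(-25.000, -1.000, 32.000°), engaged; cmd=(-74.000, -2.000, 127.500°) → follower=(-7.000, -18.000, 393.500°)
step 3: Δleader=(-24.000, 25.000, 12.000°), disengaged; cmd=(0,0,0) → follower holds at (-7.000, -18.000, 393.500°)
step 4: Δleader=(24.000, -5.000, 41.000°), engaged; cmd=(73.000, -10.000, 163.500°) → follower=(66.000, -28.000, 557.000°)
step 5: Δleader=(-5.000, -20.000, 32.000°), engaged; cmd=(-14.000, -40.000, 127.500°) → follower=(52.000, -68.000, 684.500°)
step 6: Δleader=(-19.000, 18.000, 33.000°), engaged; cmd=(-56.000, 36.000, 131.500°) → follower=(-4.000, -32.000, 816.000°)

84.000 6.000 122.500
67.000 -16.000 266.000
-7.000 -18.000 393.500
-7.000 -18.000 393.500
66.000 -28.000 557.000
52.000 -68.000 684.500
-4.000 -32.000 816.000


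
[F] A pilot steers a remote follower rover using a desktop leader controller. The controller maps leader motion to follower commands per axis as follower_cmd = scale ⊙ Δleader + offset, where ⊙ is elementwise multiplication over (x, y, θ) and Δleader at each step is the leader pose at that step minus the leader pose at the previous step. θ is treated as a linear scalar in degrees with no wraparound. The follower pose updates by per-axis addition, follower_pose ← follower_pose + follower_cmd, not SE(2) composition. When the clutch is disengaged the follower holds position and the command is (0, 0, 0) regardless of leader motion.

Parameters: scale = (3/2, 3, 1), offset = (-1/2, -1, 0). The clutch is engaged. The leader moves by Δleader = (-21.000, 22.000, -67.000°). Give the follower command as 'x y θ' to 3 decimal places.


axis x: 3/2·-21.000 + -1/2 = -32.000
axis y: 3·22.000 + -1 = 65.000
axis θ: 1·-67.000 + 0 = -67.000

-32.000 65.000 -67.000


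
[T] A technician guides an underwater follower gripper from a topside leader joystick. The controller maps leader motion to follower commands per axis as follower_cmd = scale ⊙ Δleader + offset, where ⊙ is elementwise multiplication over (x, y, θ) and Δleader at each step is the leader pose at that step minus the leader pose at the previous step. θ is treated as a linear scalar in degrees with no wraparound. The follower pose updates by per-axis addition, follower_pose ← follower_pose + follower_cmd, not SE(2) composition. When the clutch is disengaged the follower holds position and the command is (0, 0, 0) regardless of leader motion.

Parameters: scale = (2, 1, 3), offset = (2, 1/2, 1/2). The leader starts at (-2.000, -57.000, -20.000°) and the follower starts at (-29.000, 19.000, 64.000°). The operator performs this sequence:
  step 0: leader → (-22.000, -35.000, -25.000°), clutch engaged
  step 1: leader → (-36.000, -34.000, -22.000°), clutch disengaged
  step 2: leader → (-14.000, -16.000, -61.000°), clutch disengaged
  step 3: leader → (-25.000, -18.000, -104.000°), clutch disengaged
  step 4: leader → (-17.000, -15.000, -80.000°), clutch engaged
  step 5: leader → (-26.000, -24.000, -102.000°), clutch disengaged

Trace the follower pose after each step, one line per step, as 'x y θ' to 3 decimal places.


step 0: Δleader=(-20.000, 22.000, -5.000°), engaged; cmd=(-38.000, 22.500, -14.500°) → follower=(-67.000, 41.500, 49.500°)
step 1: Δleader=(-14.000, 1.000, 3.000°), disengaged; cmd=(0,0,0) → follower holds at (-67.000, 41.500, 49.500°)
step 2: Δleader=(22.000, 18.000, -39.000°), disengaged; cmd=(0,0,0) → follower holds at (-67.000, 41.500, 49.500°)
step 3: Δleader=(-11.000, -2.000, -43.000°), disengaged; cmd=(0,0,0) → follower holds at (-67.000, 41.500, 49.500°)
step 4: Δleader=(8.000, 3.000, 24.000°), engaged; cmd=(18.000, 3.500, 72.500°) → follower=(-49.000, 45.000, 122.000°)
step 5: Δleader=(-9.000, -9.000, -22.000°), disengaged; cmd=(0,0,0) → follower holds at (-49.000, 45.000, 122.000°)

-67.000 41.500 49.500
-67.000 41.500 49.500
-67.000 41.500 49.500
-67.000 41.500 49.500
-49.000 45.000 122.000
-49.000 45.000 122.000


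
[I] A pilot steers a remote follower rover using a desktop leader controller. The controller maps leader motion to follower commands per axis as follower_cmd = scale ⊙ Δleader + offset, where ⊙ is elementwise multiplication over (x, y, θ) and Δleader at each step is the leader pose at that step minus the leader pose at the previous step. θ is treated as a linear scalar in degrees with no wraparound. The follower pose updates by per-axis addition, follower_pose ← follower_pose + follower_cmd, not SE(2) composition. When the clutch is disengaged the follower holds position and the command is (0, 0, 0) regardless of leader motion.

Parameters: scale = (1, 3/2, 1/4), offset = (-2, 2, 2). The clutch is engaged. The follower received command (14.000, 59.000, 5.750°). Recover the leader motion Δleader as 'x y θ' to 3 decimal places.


axis x: (14.000 − -2) / (1) = 16.000
axis y: (59.000 − 2) / (3/2) = 38.000
axis θ: (5.750 − 2) / (1/4) = 15.000

16.000 38.000 15.000


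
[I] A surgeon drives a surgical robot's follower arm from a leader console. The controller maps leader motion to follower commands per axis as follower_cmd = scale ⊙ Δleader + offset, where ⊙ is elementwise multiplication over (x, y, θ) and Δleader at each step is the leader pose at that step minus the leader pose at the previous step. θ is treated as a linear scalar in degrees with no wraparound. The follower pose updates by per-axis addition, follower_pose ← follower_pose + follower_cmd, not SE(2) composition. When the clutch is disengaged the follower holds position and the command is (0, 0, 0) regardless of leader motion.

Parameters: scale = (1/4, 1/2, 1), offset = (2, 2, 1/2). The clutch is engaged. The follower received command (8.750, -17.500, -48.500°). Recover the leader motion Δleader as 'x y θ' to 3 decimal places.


axis x: (8.750 − 2) / (1/4) = 27.000
axis y: (-17.500 − 2) / (1/2) = -39.000
axis θ: (-48.500 − 1/2) / (1) = -49.000

27.000 -39.000 -49.000


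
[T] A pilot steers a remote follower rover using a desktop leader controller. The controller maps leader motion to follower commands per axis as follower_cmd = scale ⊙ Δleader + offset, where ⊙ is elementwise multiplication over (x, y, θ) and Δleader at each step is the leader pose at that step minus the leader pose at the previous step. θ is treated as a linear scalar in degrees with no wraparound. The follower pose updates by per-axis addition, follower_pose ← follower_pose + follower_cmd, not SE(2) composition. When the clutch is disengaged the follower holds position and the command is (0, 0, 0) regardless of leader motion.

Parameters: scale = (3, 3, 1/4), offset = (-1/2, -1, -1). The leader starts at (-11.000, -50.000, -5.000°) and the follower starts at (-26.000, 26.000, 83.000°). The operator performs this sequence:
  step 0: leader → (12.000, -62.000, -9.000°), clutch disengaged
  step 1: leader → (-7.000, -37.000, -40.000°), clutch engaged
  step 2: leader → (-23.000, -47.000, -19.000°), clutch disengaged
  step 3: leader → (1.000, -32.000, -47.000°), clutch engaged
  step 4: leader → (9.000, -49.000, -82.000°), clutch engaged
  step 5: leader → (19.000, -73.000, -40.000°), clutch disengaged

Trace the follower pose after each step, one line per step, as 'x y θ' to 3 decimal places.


step 0: Δleader=(23.000, -12.000, -4.000°), disengaged; cmd=(0,0,0) → follower holds at (-26.000, 26.000, 83.000°)
step 1: Δleader=(-19.000, 25.000, -31.000°), engaged; cmd=(-57.500, 74.000, -8.750°) → follower=(-83.500, 100.000, 74.250°)
step 2: Δleader=(-16.000, -10.000, 21.000°), disengaged; cmd=(0,0,0) → follower holds at (-83.500, 100.000, 74.250°)
step 3: Δleader=(24.000, 15.000, -28.000°), engaged; cmd=(71.500, 44.000, -8.000°) → follower=(-12.000, 144.000, 66.250°)
step 4: Δleader=(8.000, -17.000, -35.000°), engaged; cmd=(23.500, -52.000, -9.750°) → follower=(11.500, 92.000, 56.500°)
step 5: Δleader=(10.000, -24.000, 42.000°), disengaged; cmd=(0,0,0) → follower holds at (11.500, 92.000, 56.500°)

-26.000 26.000 83.000
-83.500 100.000 74.250
-83.500 100.000 74.250
-12.000 144.000 66.250
11.500 92.000 56.500
11.500 92.000 56.500


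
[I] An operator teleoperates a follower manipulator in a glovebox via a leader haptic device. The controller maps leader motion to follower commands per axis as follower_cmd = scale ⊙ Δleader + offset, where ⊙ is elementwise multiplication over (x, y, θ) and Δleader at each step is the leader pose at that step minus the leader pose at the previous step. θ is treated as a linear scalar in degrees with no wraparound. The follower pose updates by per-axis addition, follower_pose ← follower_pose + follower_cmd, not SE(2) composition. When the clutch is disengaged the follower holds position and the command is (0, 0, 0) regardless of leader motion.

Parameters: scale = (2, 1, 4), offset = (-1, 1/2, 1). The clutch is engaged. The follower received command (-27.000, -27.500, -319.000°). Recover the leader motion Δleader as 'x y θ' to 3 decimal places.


-13.000 -28.000 -80.000

axis x: (-27.000 − -1) / (2) = -13.000
axis y: (-27.500 − 1/2) / (1) = -28.000
axis θ: (-319.000 − 1) / (4) = -80.000


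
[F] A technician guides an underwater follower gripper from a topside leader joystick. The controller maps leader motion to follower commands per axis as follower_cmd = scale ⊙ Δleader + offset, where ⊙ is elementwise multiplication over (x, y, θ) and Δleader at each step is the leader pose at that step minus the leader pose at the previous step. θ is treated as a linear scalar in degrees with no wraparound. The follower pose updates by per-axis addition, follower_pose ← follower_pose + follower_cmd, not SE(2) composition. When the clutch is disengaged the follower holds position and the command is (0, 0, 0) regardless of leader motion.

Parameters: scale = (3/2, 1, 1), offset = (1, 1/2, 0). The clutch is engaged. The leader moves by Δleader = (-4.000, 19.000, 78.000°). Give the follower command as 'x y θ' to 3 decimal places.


axis x: 3/2·-4.000 + 1 = -5.000
axis y: 1·19.000 + 1/2 = 19.500
axis θ: 1·78.000 + 0 = 78.000

-5.000 19.500 78.000


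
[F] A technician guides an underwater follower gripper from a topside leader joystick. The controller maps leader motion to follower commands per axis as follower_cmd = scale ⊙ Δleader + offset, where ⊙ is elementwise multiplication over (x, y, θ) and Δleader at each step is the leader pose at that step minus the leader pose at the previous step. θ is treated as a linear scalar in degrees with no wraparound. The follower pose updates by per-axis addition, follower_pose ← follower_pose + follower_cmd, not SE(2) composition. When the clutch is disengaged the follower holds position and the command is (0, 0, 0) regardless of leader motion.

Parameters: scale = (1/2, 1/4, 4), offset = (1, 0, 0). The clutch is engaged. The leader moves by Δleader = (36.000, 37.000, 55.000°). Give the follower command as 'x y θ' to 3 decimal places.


axis x: 1/2·36.000 + 1 = 19.000
axis y: 1/4·37.000 + 0 = 9.250
axis θ: 4·55.000 + 0 = 220.000

19.000 9.250 220.000


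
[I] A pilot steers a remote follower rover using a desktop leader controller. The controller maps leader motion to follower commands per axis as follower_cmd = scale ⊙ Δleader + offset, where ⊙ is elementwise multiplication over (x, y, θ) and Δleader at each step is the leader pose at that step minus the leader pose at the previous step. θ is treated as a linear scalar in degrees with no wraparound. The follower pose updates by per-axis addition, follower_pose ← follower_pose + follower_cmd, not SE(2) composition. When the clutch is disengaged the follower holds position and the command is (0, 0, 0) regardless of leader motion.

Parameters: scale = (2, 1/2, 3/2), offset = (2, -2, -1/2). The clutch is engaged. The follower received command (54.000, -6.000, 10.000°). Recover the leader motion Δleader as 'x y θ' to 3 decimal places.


axis x: (54.000 − 2) / (2) = 26.000
axis y: (-6.000 − -2) / (1/2) = -8.000
axis θ: (10.000 − -1/2) / (3/2) = 7.000

26.000 -8.000 7.000


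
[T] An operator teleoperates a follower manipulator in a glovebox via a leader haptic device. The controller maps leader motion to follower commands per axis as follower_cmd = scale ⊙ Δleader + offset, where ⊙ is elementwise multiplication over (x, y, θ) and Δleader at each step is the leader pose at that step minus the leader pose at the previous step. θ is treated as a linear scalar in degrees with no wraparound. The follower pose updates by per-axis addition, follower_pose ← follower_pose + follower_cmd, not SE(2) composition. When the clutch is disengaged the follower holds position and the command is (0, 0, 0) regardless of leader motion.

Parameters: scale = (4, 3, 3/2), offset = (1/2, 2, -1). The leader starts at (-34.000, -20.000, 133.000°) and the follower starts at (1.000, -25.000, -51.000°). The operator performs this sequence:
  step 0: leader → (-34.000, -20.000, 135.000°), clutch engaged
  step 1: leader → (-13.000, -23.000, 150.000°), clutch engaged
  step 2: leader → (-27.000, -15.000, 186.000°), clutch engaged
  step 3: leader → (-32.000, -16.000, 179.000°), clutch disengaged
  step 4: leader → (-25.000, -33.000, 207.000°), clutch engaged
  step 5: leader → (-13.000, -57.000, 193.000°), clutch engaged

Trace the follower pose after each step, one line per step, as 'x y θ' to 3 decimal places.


1.500 -23.000 -49.000
86.000 -30.000 -27.500
30.500 -4.000 25.500
30.500 -4.000 25.500
59.000 -53.000 66.500
107.500 -123.000 44.500

step 0: Δleader=(0.000, 0.000, 2.000°), engaged; cmd=(0.500, 2.000, 2.000°) → follower=(1.500, -23.000, -49.000°)
step 1: Δleader=(21.000, -3.000, 15.000°), engaged; cmd=(84.500, -7.000, 21.500°) → follower=(86.000, -30.000, -27.500°)
step 2: Δleader=(-14.000, 8.000, 36.000°), engaged; cmd=(-55.500, 26.000, 53.000°) → follower=(30.500, -4.000, 25.500°)
step 3: Δleader=(-5.000, -1.000, -7.000°), disengaged; cmd=(0,0,0) → follower holds at (30.500, -4.000, 25.500°)
step 4: Δleader=(7.000, -17.000, 28.000°), engaged; cmd=(28.500, -49.000, 41.000°) → follower=(59.000, -53.000, 66.500°)
step 5: Δleader=(12.000, -24.000, -14.000°), engaged; cmd=(48.500, -70.000, -22.000°) → follower=(107.500, -123.000, 44.500°)


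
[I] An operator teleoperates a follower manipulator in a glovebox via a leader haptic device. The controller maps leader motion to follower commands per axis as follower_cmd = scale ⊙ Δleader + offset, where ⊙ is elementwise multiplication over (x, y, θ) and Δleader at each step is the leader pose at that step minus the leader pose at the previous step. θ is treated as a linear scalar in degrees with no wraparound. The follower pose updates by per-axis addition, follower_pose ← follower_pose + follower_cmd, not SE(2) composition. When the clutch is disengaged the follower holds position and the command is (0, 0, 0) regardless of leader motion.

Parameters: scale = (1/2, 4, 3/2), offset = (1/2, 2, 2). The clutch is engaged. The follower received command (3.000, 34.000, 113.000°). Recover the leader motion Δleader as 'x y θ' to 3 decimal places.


axis x: (3.000 − 1/2) / (1/2) = 5.000
axis y: (34.000 − 2) / (4) = 8.000
axis θ: (113.000 − 2) / (3/2) = 74.000

5.000 8.000 74.000


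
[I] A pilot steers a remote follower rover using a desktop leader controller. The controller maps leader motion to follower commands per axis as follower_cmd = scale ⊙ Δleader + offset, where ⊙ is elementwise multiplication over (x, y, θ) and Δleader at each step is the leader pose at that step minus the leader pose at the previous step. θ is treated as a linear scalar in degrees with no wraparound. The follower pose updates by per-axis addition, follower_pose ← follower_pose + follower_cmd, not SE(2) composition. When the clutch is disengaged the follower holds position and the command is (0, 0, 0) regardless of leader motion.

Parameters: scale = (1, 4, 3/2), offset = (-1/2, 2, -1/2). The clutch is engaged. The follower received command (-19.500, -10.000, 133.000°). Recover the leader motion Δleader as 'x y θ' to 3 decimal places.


-19.000 -3.000 89.000

axis x: (-19.500 − -1/2) / (1) = -19.000
axis y: (-10.000 − 2) / (4) = -3.000
axis θ: (133.000 − -1/2) / (3/2) = 89.000


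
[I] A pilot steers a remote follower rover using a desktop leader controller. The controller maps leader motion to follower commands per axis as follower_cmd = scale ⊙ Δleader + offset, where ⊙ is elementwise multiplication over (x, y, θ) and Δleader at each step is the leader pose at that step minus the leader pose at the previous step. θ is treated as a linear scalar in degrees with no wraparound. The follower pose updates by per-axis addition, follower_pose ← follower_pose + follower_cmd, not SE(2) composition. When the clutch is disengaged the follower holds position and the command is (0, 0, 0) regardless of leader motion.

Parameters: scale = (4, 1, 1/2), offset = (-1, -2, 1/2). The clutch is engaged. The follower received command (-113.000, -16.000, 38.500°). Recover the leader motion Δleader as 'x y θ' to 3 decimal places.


-28.000 -14.000 76.000

axis x: (-113.000 − -1) / (4) = -28.000
axis y: (-16.000 − -2) / (1) = -14.000
axis θ: (38.500 − 1/2) / (1/2) = 76.000


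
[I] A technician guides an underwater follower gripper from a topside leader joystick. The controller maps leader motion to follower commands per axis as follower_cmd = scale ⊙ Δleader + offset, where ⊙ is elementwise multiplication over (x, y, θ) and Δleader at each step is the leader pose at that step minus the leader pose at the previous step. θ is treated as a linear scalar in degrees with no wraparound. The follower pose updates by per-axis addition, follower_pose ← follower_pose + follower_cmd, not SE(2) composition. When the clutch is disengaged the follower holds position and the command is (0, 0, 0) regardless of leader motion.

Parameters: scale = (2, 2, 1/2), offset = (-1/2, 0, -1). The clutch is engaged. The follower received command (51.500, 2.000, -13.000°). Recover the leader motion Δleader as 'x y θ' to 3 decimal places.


26.000 1.000 -24.000

axis x: (51.500 − -1/2) / (2) = 26.000
axis y: (2.000 − 0) / (2) = 1.000
axis θ: (-13.000 − -1) / (1/2) = -24.000


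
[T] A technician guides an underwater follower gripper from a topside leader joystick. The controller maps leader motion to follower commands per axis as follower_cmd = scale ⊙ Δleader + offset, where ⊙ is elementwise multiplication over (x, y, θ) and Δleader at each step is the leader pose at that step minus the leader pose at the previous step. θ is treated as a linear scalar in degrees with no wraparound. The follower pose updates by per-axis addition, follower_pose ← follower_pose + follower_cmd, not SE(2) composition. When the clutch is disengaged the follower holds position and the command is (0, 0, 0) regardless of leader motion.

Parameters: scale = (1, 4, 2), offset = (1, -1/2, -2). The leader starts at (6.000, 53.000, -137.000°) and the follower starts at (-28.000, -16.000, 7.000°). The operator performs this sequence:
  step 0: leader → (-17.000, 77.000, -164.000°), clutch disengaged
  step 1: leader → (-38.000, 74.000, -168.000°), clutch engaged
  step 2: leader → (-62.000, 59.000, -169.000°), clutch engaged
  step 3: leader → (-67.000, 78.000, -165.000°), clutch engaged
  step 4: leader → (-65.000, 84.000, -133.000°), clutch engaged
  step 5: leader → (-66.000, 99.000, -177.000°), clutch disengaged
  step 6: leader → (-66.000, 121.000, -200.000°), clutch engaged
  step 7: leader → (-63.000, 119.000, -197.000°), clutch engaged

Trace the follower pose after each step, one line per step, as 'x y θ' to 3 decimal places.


step 0: Δleader=(-23.000, 24.000, -27.000°), disengaged; cmd=(0,0,0) → follower holds at (-28.000, -16.000, 7.000°)
step 1: Δleader=(-21.000, -3.000, -4.000°), engaged; cmd=(-20.000, -12.500, -10.000°) → follower=(-48.000, -28.500, -3.000°)
step 2: Δleader=(-24.000, -15.000, -1.000°), engaged; cmd=(-23.000, -60.500, -4.000°) → follower=(-71.000, -89.000, -7.000°)
step 3: Δleader=(-5.000, 19.000, 4.000°), engaged; cmd=(-4.000, 75.500, 6.000°) → follower=(-75.000, -13.500, -1.000°)
step 4: Δleader=(2.000, 6.000, 32.000°), engaged; cmd=(3.000, 23.500, 62.000°) → follower=(-72.000, 10.000, 61.000°)
step 5: Δleader=(-1.000, 15.000, -44.000°), disengaged; cmd=(0,0,0) → follower holds at (-72.000, 10.000, 61.000°)
step 6: Δleader=(0.000, 22.000, -23.000°), engaged; cmd=(1.000, 87.500, -48.000°) → follower=(-71.000, 97.500, 13.000°)
step 7: Δleader=(3.000, -2.000, 3.000°), engaged; cmd=(4.000, -8.500, 4.000°) → follower=(-67.000, 89.000, 17.000°)

-28.000 -16.000 7.000
-48.000 -28.500 -3.000
-71.000 -89.000 -7.000
-75.000 -13.500 -1.000
-72.000 10.000 61.000
-72.000 10.000 61.000
-71.000 97.500 13.000
-67.000 89.000 17.000


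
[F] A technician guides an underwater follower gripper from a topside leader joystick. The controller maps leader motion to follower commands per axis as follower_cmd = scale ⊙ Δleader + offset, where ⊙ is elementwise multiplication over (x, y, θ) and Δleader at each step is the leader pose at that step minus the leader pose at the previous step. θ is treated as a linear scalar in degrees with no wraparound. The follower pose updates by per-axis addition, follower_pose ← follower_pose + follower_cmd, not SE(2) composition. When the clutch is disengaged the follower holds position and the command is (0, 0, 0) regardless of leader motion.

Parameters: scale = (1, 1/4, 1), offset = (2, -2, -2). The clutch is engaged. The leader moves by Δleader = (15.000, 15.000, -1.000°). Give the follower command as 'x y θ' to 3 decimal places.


17.000 1.750 -3.000

axis x: 1·15.000 + 2 = 17.000
axis y: 1/4·15.000 + -2 = 1.750
axis θ: 1·-1.000 + -2 = -3.000


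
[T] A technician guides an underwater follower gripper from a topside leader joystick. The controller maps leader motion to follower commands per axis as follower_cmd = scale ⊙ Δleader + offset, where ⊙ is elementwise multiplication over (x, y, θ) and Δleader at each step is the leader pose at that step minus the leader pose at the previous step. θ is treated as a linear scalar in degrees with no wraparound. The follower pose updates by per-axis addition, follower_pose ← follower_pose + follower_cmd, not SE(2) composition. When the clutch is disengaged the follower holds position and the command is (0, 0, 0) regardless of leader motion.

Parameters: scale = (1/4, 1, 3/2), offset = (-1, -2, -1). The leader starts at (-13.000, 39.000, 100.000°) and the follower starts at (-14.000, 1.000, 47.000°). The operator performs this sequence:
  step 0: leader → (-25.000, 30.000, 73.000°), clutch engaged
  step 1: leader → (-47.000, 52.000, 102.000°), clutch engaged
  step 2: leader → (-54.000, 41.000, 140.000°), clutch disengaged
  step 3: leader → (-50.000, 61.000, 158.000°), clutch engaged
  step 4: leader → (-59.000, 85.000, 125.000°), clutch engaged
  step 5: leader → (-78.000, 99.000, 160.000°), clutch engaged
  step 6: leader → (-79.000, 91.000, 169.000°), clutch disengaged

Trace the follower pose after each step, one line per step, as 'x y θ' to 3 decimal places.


-18.000 -10.000 5.500
-24.500 10.000 48.000
-24.500 10.000 48.000
-24.500 28.000 74.000
-27.750 50.000 23.500
-33.500 62.000 75.000
-33.500 62.000 75.000

step 0: Δleader=(-12.000, -9.000, -27.000°), engaged; cmd=(-4.000, -11.000, -41.500°) → follower=(-18.000, -10.000, 5.500°)
step 1: Δleader=(-22.000, 22.000, 29.000°), engaged; cmd=(-6.500, 20.000, 42.500°) → follower=(-24.500, 10.000, 48.000°)
step 2: Δleader=(-7.000, -11.000, 38.000°), disengaged; cmd=(0,0,0) → follower holds at (-24.500, 10.000, 48.000°)
step 3: Δleader=(4.000, 20.000, 18.000°), engaged; cmd=(0.000, 18.000, 26.000°) → follower=(-24.500, 28.000, 74.000°)
step 4: Δleader=(-9.000, 24.000, -33.000°), engaged; cmd=(-3.250, 22.000, -50.500°) → follower=(-27.750, 50.000, 23.500°)
step 5: Δleader=(-19.000, 14.000, 35.000°), engaged; cmd=(-5.750, 12.000, 51.500°) → follower=(-33.500, 62.000, 75.000°)
step 6: Δleader=(-1.000, -8.000, 9.000°), disengaged; cmd=(0,0,0) → follower holds at (-33.500, 62.000, 75.000°)
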